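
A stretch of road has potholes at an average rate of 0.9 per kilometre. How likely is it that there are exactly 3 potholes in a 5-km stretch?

Over the interval, μ = 0.9 × 5 = 4.5 (a 5-km stretch = 5 kilometres).
P(N = 3) = e^(−μ) μ^3/3! = e^(−4.5) · 4.5^3/6 ≈ 0.1687.

0.1687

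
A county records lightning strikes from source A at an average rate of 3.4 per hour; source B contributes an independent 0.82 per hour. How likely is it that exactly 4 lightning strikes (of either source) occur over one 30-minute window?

Independent Poisson processes superpose: combined rate λ = 3.4 + 0.82 = 4.22 per hour.
Over the interval, μ = 4.22 × 0.5 = 2.11 (a 30-minute window = 0.5 hours).
P(N = 4) = e^(−2.11) · 2.11^4/4! ≈ 0.1001.

0.1001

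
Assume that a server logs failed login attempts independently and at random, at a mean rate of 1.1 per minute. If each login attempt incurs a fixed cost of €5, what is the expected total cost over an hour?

E[N] = 1.1 × 60 = 66 (an hour = 60 minutes); E[cost] = 66 × €5 = €330.

€330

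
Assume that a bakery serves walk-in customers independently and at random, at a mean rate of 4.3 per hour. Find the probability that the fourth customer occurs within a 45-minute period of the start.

Over the interval, μ = 4.3 × 0.75 = 3.225 (a 45-minute period = 0.75 hours).
The fourth arrival falls in the interval iff at least 4 events occur there: P(S_4 ≤ t) = P(N ≥ 4) = 1 − P(N ≤ 3) ≈ 0.4030.

0.4030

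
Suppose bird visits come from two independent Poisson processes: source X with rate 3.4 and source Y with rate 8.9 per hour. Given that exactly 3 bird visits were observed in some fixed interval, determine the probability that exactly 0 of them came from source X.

0.3788

Given the total, each event is independently from source X with probability p = λ_X/(λ_X+λ_Y) = 3.4/12.3 ≈ 0.2764.
So K ~ Binomial(3, 3.4/12.3): P(K = 0) = C(3,0) · (3.4/12.3)^0 · (8.9/12.3)^3 ≈ 0.3788.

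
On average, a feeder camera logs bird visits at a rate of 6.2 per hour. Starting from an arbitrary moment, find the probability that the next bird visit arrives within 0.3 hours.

Inter-arrival times are exponential with rate λ = 6.2 per hour.
P(T ≤ 0.3) = 1 − e^(−λt) = 1 − e^(−6.2 × 0.3) = 1 − e^(−1.86) ≈ 0.8443.

0.8443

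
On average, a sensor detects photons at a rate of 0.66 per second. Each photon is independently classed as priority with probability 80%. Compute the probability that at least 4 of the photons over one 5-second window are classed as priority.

0.2727

Thinning: the photons that are classed as priority themselves form a Poisson process with rate 0.8 × 0.66 = 0.528 per second.
Over the interval, μ = 0.528 × 5 = 2.64 (a 5-second window = 5 seconds).
P(N ≥ 4) = 1 − P(N ≤ 3) ≈ 0.2727.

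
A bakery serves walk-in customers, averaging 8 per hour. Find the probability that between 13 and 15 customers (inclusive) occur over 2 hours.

Over the interval, μ = 8 × 2 = 16 (2 hours).
P(13 ≤ N ≤ 15) = Σ_{j=13}^{15} e^(−16) · 16^j/j! ≈ 0.2736.

0.2736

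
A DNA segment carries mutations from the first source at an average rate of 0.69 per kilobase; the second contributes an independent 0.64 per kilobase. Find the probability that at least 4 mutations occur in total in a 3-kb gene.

Independent Poisson processes superpose: combined rate λ = 0.69 + 0.64 = 1.33 per kilobase.
Over the interval, μ = 1.33 × 3 = 3.99 (a 3-kb gene = 3 kilobases).
P(N ≥ 4) = 1 − P(N ≤ 3) ≈ 0.5646.

0.5646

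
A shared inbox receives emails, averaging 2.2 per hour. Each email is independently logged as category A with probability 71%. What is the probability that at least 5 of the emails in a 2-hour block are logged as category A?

Thinning: the emails that are logged as category A themselves form a Poisson process with rate 0.71 × 2.2 = 1.562 per hour.
Over the interval, μ = 1.562 × 2 = 3.124 (a 2-hour block = 2 hours).
P(N ≥ 5) = 1 − P(N ≤ 4) ≈ 0.2060.

0.2060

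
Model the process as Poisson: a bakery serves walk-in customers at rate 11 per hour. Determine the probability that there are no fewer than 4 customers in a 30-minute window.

0.7983

Over the interval, μ = 11 × 0.5 = 5.5 (a 30-minute window = 0.5 hours).
P(N ≥ 4) = 1 − P(N ≤ 3) = 1 − Σ_{j=0}^{3} e^(−μ) μ^j/j! ≈ 0.7983.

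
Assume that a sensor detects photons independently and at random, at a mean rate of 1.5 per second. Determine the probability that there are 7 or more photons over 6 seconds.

Over the interval, μ = 1.5 × 6 = 9 (6 seconds).
P(N ≥ 7) = 1 − P(N ≤ 6) = 1 − Σ_{j=0}^{6} e^(−μ) μ^j/j! ≈ 0.7932.

0.7932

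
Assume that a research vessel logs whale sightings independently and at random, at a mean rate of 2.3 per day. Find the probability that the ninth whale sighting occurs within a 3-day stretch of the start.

Over the interval, μ = 2.3 × 3 = 6.9 (a 3-day stretch = 3 days).
The ninth arrival falls in the interval iff at least 9 events occur there: P(S_9 ≤ t) = P(N ≥ 9) = 1 − P(N ≤ 8) ≈ 0.2580.

0.2580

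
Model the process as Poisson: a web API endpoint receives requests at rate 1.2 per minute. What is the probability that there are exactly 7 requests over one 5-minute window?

Over the interval, μ = 1.2 × 5 = 6 (a 5-minute window = 5 minutes).
P(N = 7) = e^(−μ) μ^7/7! = e^(−6) · 6^7/5040 ≈ 0.1377.

0.1377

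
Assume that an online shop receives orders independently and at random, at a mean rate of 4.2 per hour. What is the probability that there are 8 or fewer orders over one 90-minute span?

0.8148

Over the interval, μ = 4.2 × 1.5 = 6.3 (a 90-minute span = 1.5 hours).
P(N ≤ 8) = Σ_{j=0}^{8} e^(−μ) μ^j/j! ≈ 0.8148.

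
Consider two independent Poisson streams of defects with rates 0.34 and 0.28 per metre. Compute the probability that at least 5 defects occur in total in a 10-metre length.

Independent Poisson processes superpose: combined rate λ = 0.34 + 0.28 = 0.62 per metre.
Over the interval, μ = 0.62 × 10 = 6.2 (a 10-metre length = 10 metres).
P(N ≥ 5) = 1 − P(N ≤ 4) ≈ 0.7408.

0.7408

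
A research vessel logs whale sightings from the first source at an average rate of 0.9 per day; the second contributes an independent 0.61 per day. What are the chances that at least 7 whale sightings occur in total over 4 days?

0.4001

Independent Poisson processes superpose: combined rate λ = 0.9 + 0.61 = 1.51 per day.
Over the interval, μ = 1.51 × 4 = 6.04 (4 days).
P(N ≥ 7) = 1 − P(N ≤ 6) ≈ 0.4001.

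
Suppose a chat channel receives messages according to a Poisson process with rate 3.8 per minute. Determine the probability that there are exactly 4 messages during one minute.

With mean μ = 3.8 per minute,
P(N = 4) = e^(−μ) μ^4/4! = e^(−3.8) · 3.8^4/24 ≈ 0.1944.

0.1944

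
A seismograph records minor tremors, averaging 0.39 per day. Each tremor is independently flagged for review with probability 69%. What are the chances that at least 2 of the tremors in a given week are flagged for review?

0.5616

Thinning: the tremors that are flagged for review themselves form a Poisson process with rate 0.69 × 0.39 = 0.2691 per day.
Over the interval, μ = 0.2691 × 7 = 1.8837 (a week = 7 days).
P(N ≥ 2) = 1 − P(N ≤ 1) ≈ 0.5616.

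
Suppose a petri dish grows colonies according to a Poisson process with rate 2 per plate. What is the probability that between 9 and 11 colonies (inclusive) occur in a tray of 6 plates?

0.3066

Over the interval, μ = 2 × 6 = 12 (a tray of 6 plates = 6 plates).
P(9 ≤ N ≤ 11) = Σ_{j=9}^{11} e^(−12) · 12^j/j! ≈ 0.3066.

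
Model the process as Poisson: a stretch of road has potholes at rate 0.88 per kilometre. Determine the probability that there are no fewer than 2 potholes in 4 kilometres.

0.8662

Over the interval, μ = 0.88 × 4 = 3.52 (4 kilometres).
P(N ≥ 2) = 1 − P(N ≤ 1) = 1 − Σ_{j=0}^{1} e^(−μ) μ^j/j! ≈ 0.8662.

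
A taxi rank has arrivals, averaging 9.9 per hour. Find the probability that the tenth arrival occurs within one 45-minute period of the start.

0.2151

Over the interval, μ = 9.9 × 0.75 = 7.425 (a 45-minute period = 0.75 hours).
The tenth arrival falls in the interval iff at least 10 events occur there: P(S_10 ≤ t) = P(N ≥ 10) = 1 − P(N ≤ 9) ≈ 0.2151.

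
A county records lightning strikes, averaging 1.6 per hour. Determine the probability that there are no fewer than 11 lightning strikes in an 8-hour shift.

0.7307

Over the interval, μ = 1.6 × 8 = 12.8 (an 8-hour shift = 8 hours).
P(N ≥ 11) = 1 − P(N ≤ 10) = 1 − Σ_{j=0}^{10} e^(−μ) μ^j/j! ≈ 0.7307.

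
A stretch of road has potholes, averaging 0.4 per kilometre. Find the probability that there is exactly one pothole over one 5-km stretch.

Over the interval, μ = 0.4 × 5 = 2 (a 5-km stretch = 5 kilometres).
P(N = 1) = e^(−μ) μ^1/1! = e^(−2) · 2^1/1 ≈ 0.2707.

0.2707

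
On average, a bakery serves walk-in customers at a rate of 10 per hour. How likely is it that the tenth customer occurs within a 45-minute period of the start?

0.2236

Over the interval, μ = 10 × 0.75 = 7.5 (a 45-minute period = 0.75 hours).
The tenth arrival falls in the interval iff at least 10 events occur there: P(S_10 ≤ t) = P(N ≥ 10) = 1 − P(N ≤ 9) ≈ 0.2236.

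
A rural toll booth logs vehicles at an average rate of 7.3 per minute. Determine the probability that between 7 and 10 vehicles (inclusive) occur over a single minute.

0.4728

With mean μ = 7.3 per minute,
P(7 ≤ N ≤ 10) = Σ_{j=7}^{10} e^(−7.3) · 7.3^j/j! ≈ 0.4728.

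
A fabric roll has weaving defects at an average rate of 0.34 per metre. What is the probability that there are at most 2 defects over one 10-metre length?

0.3397

Over the interval, μ = 0.34 × 10 = 3.4 (a 10-metre length = 10 metres).
P(N ≤ 2) = Σ_{j=0}^{2} e^(−μ) μ^j/j! ≈ 0.3397.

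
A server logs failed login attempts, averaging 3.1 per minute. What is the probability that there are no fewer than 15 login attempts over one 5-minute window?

0.5846

Over the interval, μ = 3.1 × 5 = 15.5 (a 5-minute window = 5 minutes).
P(N ≥ 15) = 1 − P(N ≤ 14) = 1 − Σ_{j=0}^{14} e^(−μ) μ^j/j! ≈ 0.5846.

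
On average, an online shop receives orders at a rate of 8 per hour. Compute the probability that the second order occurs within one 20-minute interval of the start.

Over the interval, μ = 8 × 1/3 ≈ 2.66667 (a 20-minute interval = 1/3 hours).
The second arrival falls in the interval iff at least 2 events occur there: P(S_2 ≤ t) = P(N ≥ 2) = 1 − P(N ≤ 1) ≈ 0.7452.

0.7452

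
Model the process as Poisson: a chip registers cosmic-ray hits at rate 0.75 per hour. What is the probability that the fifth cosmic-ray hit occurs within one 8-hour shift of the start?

0.7149

Over the interval, μ = 0.75 × 8 = 6 (an 8-hour shift = 8 hours).
The fifth arrival falls in the interval iff at least 5 events occur there: P(S_5 ≤ t) = P(N ≥ 5) = 1 − P(N ≤ 4) ≈ 0.7149.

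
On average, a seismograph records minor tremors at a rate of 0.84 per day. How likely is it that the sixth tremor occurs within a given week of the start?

0.5349

Over the interval, μ = 0.84 × 7 = 5.88 (a week = 7 days).
The sixth arrival falls in the interval iff at least 6 events occur there: P(S_6 ≤ t) = P(N ≥ 6) = 1 − P(N ≤ 5) ≈ 0.5349.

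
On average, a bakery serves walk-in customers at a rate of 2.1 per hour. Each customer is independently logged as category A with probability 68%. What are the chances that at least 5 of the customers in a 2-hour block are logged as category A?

0.1611

Thinning: the customers that are logged as category A themselves form a Poisson process with rate 0.68 × 2.1 = 1.428 per hour.
Over the interval, μ = 1.428 × 2 = 2.856 (a 2-hour block = 2 hours).
P(N ≥ 5) = 1 − P(N ≤ 4) ≈ 0.1611.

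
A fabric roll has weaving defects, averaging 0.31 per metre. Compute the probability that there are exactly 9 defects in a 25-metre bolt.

Over the interval, μ = 0.31 × 25 = 7.75 (a 25-metre bolt = 25 metres).
P(N = 9) = e^(−μ) μ^9/9! = e^(−7.75) · 7.75^9/362880 ≈ 0.1197.

0.1197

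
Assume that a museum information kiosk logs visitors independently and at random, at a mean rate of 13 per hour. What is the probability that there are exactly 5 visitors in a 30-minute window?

Over the interval, μ = 13 × 0.5 = 6.5 (a 30-minute window = 0.5 hours).
P(N = 5) = e^(−μ) μ^5/5! = e^(−6.5) · 6.5^5/120 ≈ 0.1454.

0.1454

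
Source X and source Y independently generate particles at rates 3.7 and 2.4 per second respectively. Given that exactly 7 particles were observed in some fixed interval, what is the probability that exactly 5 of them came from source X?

0.2669

Given the total, each event is independently from source X with probability p = λ_X/(λ_X+λ_Y) = 3.7/6.1 ≈ 0.6066.
So K ~ Binomial(7, 3.7/6.1): P(K = 5) = C(7,5) · (3.7/6.1)^5 · (2.4/6.1)^2 ≈ 0.2669.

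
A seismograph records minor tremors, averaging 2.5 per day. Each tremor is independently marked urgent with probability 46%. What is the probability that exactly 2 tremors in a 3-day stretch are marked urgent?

Thinning: the tremors that are marked urgent themselves form a Poisson process with rate 0.46 × 2.5 = 1.15 per day.
Over the interval, μ = 1.15 × 3 = 3.45 (a 3-day stretch = 3 days).
P(N = 2) = e^(−3.45) · 3.45^2/2! ≈ 0.1889.

0.1889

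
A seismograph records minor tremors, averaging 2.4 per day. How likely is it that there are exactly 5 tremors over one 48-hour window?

0.1747

Over the interval, μ = 2.4 × 2 = 4.8 (a 48-hour window = 2 days).
P(N = 5) = e^(−μ) μ^5/5! = e^(−4.8) · 4.8^5/120 ≈ 0.1747.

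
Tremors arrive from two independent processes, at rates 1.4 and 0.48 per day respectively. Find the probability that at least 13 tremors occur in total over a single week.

Independent Poisson processes superpose: combined rate λ = 1.4 + 0.48 = 1.88 per day.
Over the interval, μ = 1.88 × 7 = 13.16 (a week = 7 days).
P(N ≥ 13) = 1 − P(N ≤ 12) ≈ 0.5544.

0.5544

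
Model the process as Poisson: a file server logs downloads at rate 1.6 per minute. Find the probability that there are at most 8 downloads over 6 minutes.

0.3796

Over the interval, μ = 1.6 × 6 = 9.6 (6 minutes).
P(N ≤ 8) = Σ_{j=0}^{8} e^(−μ) μ^j/j! ≈ 0.3796.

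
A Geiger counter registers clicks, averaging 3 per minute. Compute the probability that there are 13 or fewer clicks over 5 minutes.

Over the interval, μ = 3 × 5 = 15 (5 minutes).
P(N ≤ 13) = Σ_{j=0}^{13} e^(−μ) μ^j/j! ≈ 0.3632.

0.3632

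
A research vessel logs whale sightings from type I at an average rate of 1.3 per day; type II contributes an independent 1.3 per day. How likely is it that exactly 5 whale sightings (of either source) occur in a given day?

0.0735

Independent Poisson processes superpose: combined rate λ = 1.3 + 1.3 = 2.6 per day.
So μ = 2.6.
P(N = 5) = e^(−2.6) · 2.6^5/5! ≈ 0.0735.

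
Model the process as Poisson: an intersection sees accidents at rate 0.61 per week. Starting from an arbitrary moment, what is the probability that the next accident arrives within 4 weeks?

Inter-arrival times are exponential with rate λ = 0.61 per week.
P(T ≤ 4) = 1 − e^(−λt) = 1 − e^(−0.61 × 4) = 1 − e^(−2.44) ≈ 0.9128.

0.9128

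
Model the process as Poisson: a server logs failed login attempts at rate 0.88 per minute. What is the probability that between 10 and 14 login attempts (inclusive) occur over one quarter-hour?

0.5016

Over the interval, μ = 0.88 × 15 = 13.2 (a quarter-hour = 15 minutes).
P(10 ≤ N ≤ 14) = Σ_{j=10}^{14} e^(−13.2) · 13.2^j/j! ≈ 0.5016.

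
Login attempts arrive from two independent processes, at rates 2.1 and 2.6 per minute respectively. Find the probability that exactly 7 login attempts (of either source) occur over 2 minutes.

Independent Poisson processes superpose: combined rate λ = 2.1 + 2.6 = 4.7 per minute.
Over the interval, μ = 4.7 × 2 = 9.4 (2 minutes).
P(N = 7) = e^(−9.4) · 9.4^7/7! ≈ 0.1064.

0.1064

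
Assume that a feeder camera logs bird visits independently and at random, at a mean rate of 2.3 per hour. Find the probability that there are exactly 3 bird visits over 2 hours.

Over the interval, μ = 2.3 × 2 = 4.6 (2 hours).
P(N = 3) = e^(−μ) μ^3/3! = e^(−4.6) · 4.6^3/6 ≈ 0.1631.

0.1631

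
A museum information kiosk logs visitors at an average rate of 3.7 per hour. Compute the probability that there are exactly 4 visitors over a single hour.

With mean μ = 3.7 per hour,
P(N = 4) = e^(−μ) μ^4/4! = e^(−3.7) · 3.7^4/24 ≈ 0.1931.

0.1931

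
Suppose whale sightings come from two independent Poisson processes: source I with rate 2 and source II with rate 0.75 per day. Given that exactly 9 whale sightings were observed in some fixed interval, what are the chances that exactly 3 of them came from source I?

0.0133

Given the total, each event is independently from source I with probability p = λ_I/(λ_I+λ_II) = 2/2.75 ≈ 0.7273.
So K ~ Binomial(9, 2/2.75): P(K = 3) = C(9,3) · (2/2.75)^3 · (0.75/2.75)^6 ≈ 0.0133.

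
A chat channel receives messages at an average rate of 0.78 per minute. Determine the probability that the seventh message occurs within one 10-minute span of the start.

0.6616

Over the interval, μ = 0.78 × 10 = 7.8 (a 10-minute span = 10 minutes).
The seventh arrival falls in the interval iff at least 7 events occur there: P(S_7 ≤ t) = P(N ≥ 7) = 1 − P(N ≤ 6) ≈ 0.6616.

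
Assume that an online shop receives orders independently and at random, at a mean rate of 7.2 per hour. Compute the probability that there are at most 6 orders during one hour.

With mean μ = 7.2 per hour,
P(N ≤ 6) = Σ_{j=0}^{6} e^(−μ) μ^j/j! ≈ 0.4204.

0.4204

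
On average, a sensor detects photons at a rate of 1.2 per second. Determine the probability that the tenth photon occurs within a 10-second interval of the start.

Over the interval, μ = 1.2 × 10 = 12 (a 10-second interval = 10 seconds).
The tenth arrival falls in the interval iff at least 10 events occur there: P(S_10 ≤ t) = P(N ≥ 10) = 1 − P(N ≤ 9) ≈ 0.7576.

0.7576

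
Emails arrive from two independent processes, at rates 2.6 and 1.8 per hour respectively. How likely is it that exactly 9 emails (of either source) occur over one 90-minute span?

0.0891

Independent Poisson processes superpose: combined rate λ = 2.6 + 1.8 = 4.4 per hour.
Over the interval, μ = 4.4 × 1.5 = 6.6 (a 90-minute span = 1.5 hours).
P(N = 9) = e^(−6.6) · 6.6^9/9! ≈ 0.0891.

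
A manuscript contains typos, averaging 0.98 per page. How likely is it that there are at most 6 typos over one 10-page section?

0.1433

Over the interval, μ = 0.98 × 10 = 9.8 (a 10-page section = 10 pages).
P(N ≤ 6) = Σ_{j=0}^{6} e^(−μ) μ^j/j! ≈ 0.1433.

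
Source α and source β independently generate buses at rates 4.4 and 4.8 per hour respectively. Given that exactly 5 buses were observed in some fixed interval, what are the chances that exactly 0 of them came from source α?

0.0387

Given the total, each event is independently from source α with probability p = λ_α/(λ_α+λ_β) = 4.4/9.2 ≈ 0.4783.
So K ~ Binomial(5, 4.4/9.2): P(K = 0) = C(5,0) · (4.4/9.2)^0 · (4.8/9.2)^5 ≈ 0.0387.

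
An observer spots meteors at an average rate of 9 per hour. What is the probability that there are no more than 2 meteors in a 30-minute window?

0.1736

Over the interval, μ = 9 × 0.5 = 4.5 (a 30-minute window = 0.5 hours).
P(N ≤ 2) = Σ_{j=0}^{2} e^(−μ) μ^j/j! ≈ 0.1736.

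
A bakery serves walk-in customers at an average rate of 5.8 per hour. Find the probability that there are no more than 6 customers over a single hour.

0.6384

With mean μ = 5.8 per hour,
P(N ≤ 6) = Σ_{j=0}^{6} e^(−μ) μ^j/j! ≈ 0.6384.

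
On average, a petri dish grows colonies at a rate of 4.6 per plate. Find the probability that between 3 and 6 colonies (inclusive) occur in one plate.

0.6554

With mean μ = 4.6 per plate,
P(3 ≤ N ≤ 6) = Σ_{j=3}^{6} e^(−4.6) · 4.6^j/j! ≈ 0.6554.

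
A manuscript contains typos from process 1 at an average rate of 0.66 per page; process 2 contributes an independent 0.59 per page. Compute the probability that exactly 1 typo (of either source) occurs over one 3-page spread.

0.0882

Independent Poisson processes superpose: combined rate λ = 0.66 + 0.59 = 1.25 per page.
Over the interval, μ = 1.25 × 3 = 3.75 (a 3-page spread = 3 pages).
P(N = 1) = e^(−3.75) · 3.75^1/1! ≈ 0.0882.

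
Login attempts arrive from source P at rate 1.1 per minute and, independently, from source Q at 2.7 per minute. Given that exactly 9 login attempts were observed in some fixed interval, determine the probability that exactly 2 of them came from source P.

Given the total, each event is independently from source P with probability p = λ_P/(λ_P+λ_Q) = 1.1/3.8 ≈ 0.2895.
So K ~ Binomial(9, 1.1/3.8): P(K = 2) = C(9,2) · (1.1/3.8)^2 · (2.7/3.8)^7 ≈ 0.2758.

0.2758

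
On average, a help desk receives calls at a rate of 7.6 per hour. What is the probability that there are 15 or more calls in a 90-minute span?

0.1766

Over the interval, μ = 7.6 × 1.5 = 11.4 (a 90-minute span = 1.5 hours).
P(N ≥ 15) = 1 − P(N ≤ 14) = 1 − Σ_{j=0}^{14} e^(−μ) μ^j/j! ≈ 0.1766.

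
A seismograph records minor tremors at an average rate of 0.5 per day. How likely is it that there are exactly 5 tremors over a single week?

Over the interval, μ = 0.5 × 7 = 3.5 (a week = 7 days).
P(N = 5) = e^(−μ) μ^5/5! = e^(−3.5) · 3.5^5/120 ≈ 0.1322.

0.1322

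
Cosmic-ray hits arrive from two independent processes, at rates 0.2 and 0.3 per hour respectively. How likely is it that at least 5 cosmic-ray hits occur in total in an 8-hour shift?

0.3712

Independent Poisson processes superpose: combined rate λ = 0.2 + 0.3 = 0.5 per hour.
Over the interval, μ = 0.5 × 8 = 4 (an 8-hour shift = 8 hours).
P(N ≥ 5) = 1 − P(N ≤ 4) ≈ 0.3712.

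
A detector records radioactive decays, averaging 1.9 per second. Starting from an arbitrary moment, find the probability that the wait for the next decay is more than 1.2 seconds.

0.1023

The wait for the next event is exponential with rate λ = 1.9 per second.
P(T > 1.2) = e^(−λt) = e^(−1.9 × 1.2) = e^(−2.28) ≈ 0.1023.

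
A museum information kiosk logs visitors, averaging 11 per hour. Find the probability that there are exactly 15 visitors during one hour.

0.0534

With mean μ = 11 per hour,
P(N = 15) = e^(−μ) μ^15/15! = e^(−11) · 11^15/1307674368000 ≈ 0.0534.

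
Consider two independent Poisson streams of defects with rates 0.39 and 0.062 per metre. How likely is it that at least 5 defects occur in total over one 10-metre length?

0.4717

Independent Poisson processes superpose: combined rate λ = 0.39 + 0.062 = 0.452 per metre.
Over the interval, μ = 0.452 × 10 = 4.52 (a 10-metre length = 10 metres).
P(N ≥ 5) = 1 − P(N ≤ 4) ≈ 0.4717.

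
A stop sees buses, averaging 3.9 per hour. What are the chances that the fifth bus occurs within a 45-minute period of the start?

Over the interval, μ = 3.9 × 0.75 = 2.925 (a 45-minute period = 0.75 hours).
The fifth arrival falls in the interval iff at least 5 events occur there: P(S_5 ≤ t) = P(N ≥ 5) = 1 − P(N ≤ 4) ≈ 0.1723.

0.1723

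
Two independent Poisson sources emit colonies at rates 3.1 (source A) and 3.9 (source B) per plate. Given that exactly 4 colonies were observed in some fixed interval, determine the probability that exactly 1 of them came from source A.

Given the total, each event is independently from source A with probability p = λ_A/(λ_A+λ_B) = 3.1/7 ≈ 0.4429.
So K ~ Binomial(4, 3.1/7): P(K = 1) = C(4,1) · (3.1/7)^1 · (3.9/7)^3 ≈ 0.3064.

0.3064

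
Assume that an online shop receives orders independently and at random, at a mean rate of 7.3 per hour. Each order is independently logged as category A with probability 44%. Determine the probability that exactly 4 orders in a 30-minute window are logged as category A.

Thinning: the orders that are logged as category A themselves form a Poisson process with rate 0.44 × 7.3 = 3.212 per hour.
Over the interval, μ = 3.212 × 0.5 = 1.606 (a 30-minute window = 0.5 hours).
P(N = 4) = e^(−1.606) · 1.606^4/4! ≈ 0.0556.

0.0556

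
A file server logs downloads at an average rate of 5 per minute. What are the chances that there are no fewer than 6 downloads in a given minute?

0.3840

With mean μ = 5 per minute,
P(N ≥ 6) = 1 − P(N ≤ 5) = 1 − Σ_{j=0}^{5} e^(−μ) μ^j/j! ≈ 0.3840.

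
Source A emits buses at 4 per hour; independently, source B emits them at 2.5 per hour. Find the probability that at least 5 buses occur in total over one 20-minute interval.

Independent Poisson processes superpose: combined rate λ = 4 + 2.5 = 6.5 per hour.
Over the interval, μ = 6.5 × 1/3 ≈ 2.16667 (a 20-minute interval = 1/3 hours).
P(N ≥ 5) = 1 − P(N ≤ 4) ≈ 0.0689.

0.0689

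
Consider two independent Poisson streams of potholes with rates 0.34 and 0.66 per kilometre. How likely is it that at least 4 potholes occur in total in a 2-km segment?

Independent Poisson processes superpose: combined rate λ = 0.34 + 0.66 = 1 per kilometre.
Over the interval, μ = 1 × 2 = 2 (a 2-km segment = 2 kilometres).
P(N ≥ 4) = 1 − P(N ≤ 3) ≈ 0.1429.

0.1429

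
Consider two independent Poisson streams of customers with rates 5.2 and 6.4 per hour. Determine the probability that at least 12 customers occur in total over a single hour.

Independent Poisson processes superpose: combined rate λ = 5.2 + 6.4 = 11.6 per hour.
So μ = 11.6.
P(N ≥ 12) = 1 − P(N ≤ 11) ≈ 0.4920.

0.4920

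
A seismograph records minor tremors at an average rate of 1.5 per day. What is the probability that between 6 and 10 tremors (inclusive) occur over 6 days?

0.5903

Over the interval, μ = 1.5 × 6 = 9 (6 days).
P(6 ≤ N ≤ 10) = Σ_{j=6}^{10} e^(−9) · 9^j/j! ≈ 0.5903.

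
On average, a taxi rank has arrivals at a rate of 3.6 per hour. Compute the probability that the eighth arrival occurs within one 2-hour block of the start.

0.4311

Over the interval, μ = 3.6 × 2 = 7.2 (a 2-hour block = 2 hours).
The eighth arrival falls in the interval iff at least 8 events occur there: P(S_8 ≤ t) = P(N ≥ 8) = 1 − P(N ≤ 7) ≈ 0.4311.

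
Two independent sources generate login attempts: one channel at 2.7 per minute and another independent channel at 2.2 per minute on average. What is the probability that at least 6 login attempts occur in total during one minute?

0.3665

Independent Poisson processes superpose: combined rate λ = 2.7 + 2.2 = 4.9 per minute.
So μ = 4.9.
P(N ≥ 6) = 1 − P(N ≤ 5) ≈ 0.3665.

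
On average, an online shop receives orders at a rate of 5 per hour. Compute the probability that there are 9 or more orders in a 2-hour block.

Over the interval, μ = 5 × 2 = 10 (a 2-hour block = 2 hours).
P(N ≥ 9) = 1 − P(N ≤ 8) = 1 − Σ_{j=0}^{8} e^(−μ) μ^j/j! ≈ 0.6672.

0.6672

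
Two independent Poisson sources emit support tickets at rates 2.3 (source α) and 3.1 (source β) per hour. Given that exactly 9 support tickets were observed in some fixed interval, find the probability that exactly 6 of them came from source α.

Given the total, each event is independently from source α with probability p = λ_α/(λ_α+λ_β) = 2.3/5.4 ≈ 0.4259.
So K ~ Binomial(9, 2.3/5.4): P(K = 6) = C(9,6) · (2.3/5.4)^6 · (3.1/5.4)^3 ≈ 0.0949.

0.0949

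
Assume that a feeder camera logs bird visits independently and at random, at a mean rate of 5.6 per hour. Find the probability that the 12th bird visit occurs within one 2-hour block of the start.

Over the interval, μ = 5.6 × 2 = 11.2 (a 2-hour block = 2 hours).
The 12th arrival falls in the interval iff at least 12 events occur there: P(S_12 ≤ t) = P(N ≥ 12) = 1 − P(N ≤ 11) ≈ 0.4446.

0.4446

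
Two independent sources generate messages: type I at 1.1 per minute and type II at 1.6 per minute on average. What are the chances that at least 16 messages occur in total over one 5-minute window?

0.2822

Independent Poisson processes superpose: combined rate λ = 1.1 + 1.6 = 2.7 per minute.
Over the interval, μ = 2.7 × 5 = 13.5 (a 5-minute window = 5 minutes).
P(N ≥ 16) = 1 − P(N ≤ 15) ≈ 0.2822.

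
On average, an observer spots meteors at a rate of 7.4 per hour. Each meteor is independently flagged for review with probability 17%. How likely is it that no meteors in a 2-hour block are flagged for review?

Thinning: the meteors that are flagged for review themselves form a Poisson process with rate 0.17 × 7.4 = 1.258 per hour.
Over the interval, μ = 1.258 × 2 = 2.516 (a 2-hour block = 2 hours).
P(N = 0) = e^(−2.516) · 2.516^0/0! ≈ 0.0808.

0.0808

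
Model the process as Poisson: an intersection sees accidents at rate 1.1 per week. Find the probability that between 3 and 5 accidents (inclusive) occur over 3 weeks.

0.5235

Over the interval, μ = 1.1 × 3 = 3.3 (3 weeks).
P(3 ≤ N ≤ 5) = Σ_{j=3}^{5} e^(−3.3) · 3.3^j/j! ≈ 0.5235.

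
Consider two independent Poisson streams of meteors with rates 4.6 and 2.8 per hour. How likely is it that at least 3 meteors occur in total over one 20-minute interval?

0.4476

Independent Poisson processes superpose: combined rate λ = 4.6 + 2.8 = 7.4 per hour.
Over the interval, μ = 7.4 × 1/3 ≈ 2.46667 (a 20-minute interval = 1/3 hours).
P(N ≥ 3) = 1 − P(N ≤ 2) ≈ 0.4476.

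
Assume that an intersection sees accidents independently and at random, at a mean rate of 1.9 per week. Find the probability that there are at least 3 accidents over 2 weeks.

0.7311

Over the interval, μ = 1.9 × 2 = 3.8 (2 weeks).
P(N ≥ 3) = 1 − P(N ≤ 2) = 1 − Σ_{j=0}^{2} e^(−μ) μ^j/j! ≈ 0.7311.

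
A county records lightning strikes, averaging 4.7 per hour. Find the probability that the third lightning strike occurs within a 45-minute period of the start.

Over the interval, μ = 4.7 × 0.75 = 3.525 (a 45-minute period = 0.75 hours).
The third arrival falls in the interval iff at least 3 events occur there: P(S_3 ≤ t) = P(N ≥ 3) = 1 − P(N ≤ 2) ≈ 0.6838.

0.6838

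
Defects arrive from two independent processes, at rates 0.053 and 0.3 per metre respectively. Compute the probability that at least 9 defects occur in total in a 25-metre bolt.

Independent Poisson processes superpose: combined rate λ = 0.053 + 0.3 = 0.353 per metre.
Over the interval, μ = 0.353 × 25 = 8.825 (a 25-metre bolt = 25 metres).
P(N ≥ 9) = 1 − P(N ≤ 8) ≈ 0.5211.

0.5211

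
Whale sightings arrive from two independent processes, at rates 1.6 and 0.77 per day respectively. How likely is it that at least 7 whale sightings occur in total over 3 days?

0.5665

Independent Poisson processes superpose: combined rate λ = 1.6 + 0.77 = 2.37 per day.
Over the interval, μ = 2.37 × 3 = 7.11 (3 days).
P(N ≥ 7) = 1 − P(N ≤ 6) ≈ 0.5665.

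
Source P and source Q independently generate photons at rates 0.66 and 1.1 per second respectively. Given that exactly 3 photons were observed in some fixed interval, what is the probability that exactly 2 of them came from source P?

Given the total, each event is independently from source P with probability p = λ_P/(λ_P+λ_Q) = 0.66/1.76 = 0.3750.
So K ~ Binomial(3, 0.66/1.76): P(K = 2) = C(3,2) · (0.66/1.76)^2 · (1.1/1.76)^1 ≈ 0.2637.

0.2637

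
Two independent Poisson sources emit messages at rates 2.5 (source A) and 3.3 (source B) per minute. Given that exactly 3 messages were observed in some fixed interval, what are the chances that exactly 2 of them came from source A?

0.3171

Given the total, each event is independently from source A with probability p = λ_A/(λ_A+λ_B) = 2.5/5.8 ≈ 0.4310.
So K ~ Binomial(3, 2.5/5.8): P(K = 2) = C(3,2) · (2.5/5.8)^2 · (3.3/5.8)^1 ≈ 0.3171.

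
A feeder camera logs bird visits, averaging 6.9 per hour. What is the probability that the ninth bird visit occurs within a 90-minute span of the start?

0.7052

Over the interval, μ = 6.9 × 1.5 = 10.35 (a 90-minute span = 1.5 hours).
The ninth arrival falls in the interval iff at least 9 events occur there: P(S_9 ≤ t) = P(N ≥ 9) = 1 − P(N ≤ 8) ≈ 0.7052.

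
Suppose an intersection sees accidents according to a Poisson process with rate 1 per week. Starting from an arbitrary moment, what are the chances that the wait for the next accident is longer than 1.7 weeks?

0.1827

The wait for the next event is exponential with rate λ = 1 per week.
P(T > 1.7) = e^(−λt) = e^(−1 × 1.7) = e^(−1.7) ≈ 0.1827.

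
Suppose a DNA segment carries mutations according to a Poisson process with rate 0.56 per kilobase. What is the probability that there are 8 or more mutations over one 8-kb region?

Over the interval, μ = 0.56 × 8 = 4.48 (an 8-kb region = 8 kilobases).
P(N ≥ 8) = 1 − P(N ≤ 7) = 1 − Σ_{j=0}^{7} e^(−μ) μ^j/j! ≈ 0.0849.

0.0849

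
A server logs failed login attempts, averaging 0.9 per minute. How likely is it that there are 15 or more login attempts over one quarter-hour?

Over the interval, μ = 0.9 × 15 = 13.5 (a quarter-hour = 15 minutes).
P(N ≥ 15) = 1 − P(N ≤ 14) = 1 − Σ_{j=0}^{14} e^(−μ) μ^j/j! ≈ 0.3767.

0.3767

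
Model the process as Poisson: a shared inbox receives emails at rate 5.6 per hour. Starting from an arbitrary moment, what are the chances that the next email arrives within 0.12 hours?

Inter-arrival times are exponential with rate λ = 5.6 per hour.
P(T ≤ 0.12) = 1 − e^(−λt) = 1 − e^(−5.6 × 0.12) = 1 − e^(−0.672) ≈ 0.4893.

0.4893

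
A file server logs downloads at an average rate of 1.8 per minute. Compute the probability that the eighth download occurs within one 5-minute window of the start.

0.6761

Over the interval, μ = 1.8 × 5 = 9 (a 5-minute window = 5 minutes).
The eighth arrival falls in the interval iff at least 8 events occur there: P(S_8 ≤ t) = P(N ≥ 8) = 1 − P(N ≤ 7) ≈ 0.6761.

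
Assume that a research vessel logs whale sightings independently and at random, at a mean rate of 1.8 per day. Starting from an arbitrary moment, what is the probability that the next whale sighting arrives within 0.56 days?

Inter-arrival times are exponential with rate λ = 1.8 per day.
P(T ≤ 0.56) = 1 − e^(−λt) = 1 − e^(−1.8 × 0.56) = 1 − e^(−1.008) ≈ 0.6351.

0.6351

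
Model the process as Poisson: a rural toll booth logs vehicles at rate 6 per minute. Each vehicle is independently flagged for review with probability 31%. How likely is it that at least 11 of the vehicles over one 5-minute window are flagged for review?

Thinning: the vehicles that are flagged for review themselves form a Poisson process with rate 0.31 × 6 = 1.86 per minute.
Over the interval, μ = 1.86 × 5 = 9.3 (a 5-minute window = 5 minutes).
P(N ≥ 11) = 1 − P(N ≤ 10) ≈ 0.3301.

0.3301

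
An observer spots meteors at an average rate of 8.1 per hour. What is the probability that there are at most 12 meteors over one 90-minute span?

0.5588

Over the interval, μ = 8.1 × 1.5 = 12.15 (a 90-minute span = 1.5 hours).
P(N ≤ 12) = Σ_{j=0}^{12} e^(−μ) μ^j/j! ≈ 0.5588.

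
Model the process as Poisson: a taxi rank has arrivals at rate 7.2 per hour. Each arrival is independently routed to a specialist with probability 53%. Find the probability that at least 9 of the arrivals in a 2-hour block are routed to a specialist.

0.3562

Thinning: the arrivals that are routed to a specialist themselves form a Poisson process with rate 0.53 × 7.2 = 3.816 per hour.
Over the interval, μ = 3.816 × 2 = 7.632 (a 2-hour block = 2 hours).
P(N ≥ 9) = 1 − P(N ≤ 8) ≈ 0.3562.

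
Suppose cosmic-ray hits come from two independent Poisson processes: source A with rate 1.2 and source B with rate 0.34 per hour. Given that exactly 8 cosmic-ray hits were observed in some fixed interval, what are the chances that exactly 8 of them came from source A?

Given the total, each event is independently from source A with probability p = λ_A/(λ_A+λ_B) = 1.2/1.54 ≈ 0.7792.
So K ~ Binomial(8, 1.2/1.54): P(K = 8) = C(8,8) · (1.2/1.54)^8 · (0.34/1.54)^0 ≈ 0.1359.

0.1359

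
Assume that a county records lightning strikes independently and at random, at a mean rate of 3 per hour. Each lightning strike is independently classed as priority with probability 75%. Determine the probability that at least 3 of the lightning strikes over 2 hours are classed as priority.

0.8264

Thinning: the lightning strikes that are classed as priority themselves form a Poisson process with rate 0.75 × 3 = 2.25 per hour.
Over the interval, μ = 2.25 × 2 = 4.5 (2 hours).
P(N ≥ 3) = 1 − P(N ≤ 2) ≈ 0.8264.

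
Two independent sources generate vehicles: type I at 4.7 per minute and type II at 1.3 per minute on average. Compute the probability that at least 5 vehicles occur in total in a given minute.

Independent Poisson processes superpose: combined rate λ = 4.7 + 1.3 = 6 per minute.
So μ = 6.
P(N ≥ 5) = 1 − P(N ≤ 4) ≈ 0.7149.

0.7149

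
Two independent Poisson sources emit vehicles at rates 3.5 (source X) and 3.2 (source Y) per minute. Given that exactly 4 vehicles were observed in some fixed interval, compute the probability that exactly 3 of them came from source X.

Given the total, each event is independently from source X with probability p = λ_X/(λ_X+λ_Y) = 3.5/6.7 ≈ 0.5224.
So K ~ Binomial(4, 3.5/6.7): P(K = 3) = C(4,3) · (3.5/6.7)^3 · (3.2/6.7)^1 ≈ 0.2723.

0.2723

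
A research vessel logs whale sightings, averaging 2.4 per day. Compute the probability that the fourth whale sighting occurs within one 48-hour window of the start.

Over the interval, μ = 2.4 × 2 = 4.8 (a 48-hour window = 2 days).
The fourth arrival falls in the interval iff at least 4 events occur there: P(S_4 ≤ t) = P(N ≥ 4) = 1 − P(N ≤ 3) ≈ 0.7058.

0.7058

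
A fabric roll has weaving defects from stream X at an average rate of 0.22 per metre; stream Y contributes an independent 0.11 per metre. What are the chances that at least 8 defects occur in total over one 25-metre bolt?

Independent Poisson processes superpose: combined rate λ = 0.22 + 0.11 = 0.33 per metre.
Over the interval, μ = 0.33 × 25 = 8.25 (a 25-metre bolt = 25 metres).
P(N ≥ 8) = 1 − P(N ≤ 7) ≈ 0.5814.

0.5814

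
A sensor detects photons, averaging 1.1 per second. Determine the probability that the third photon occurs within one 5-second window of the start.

Over the interval, μ = 1.1 × 5 = 5.5 (a 5-second window = 5 seconds).
The third arrival falls in the interval iff at least 3 events occur there: P(S_3 ≤ t) = P(N ≥ 3) = 1 − P(N ≤ 2) ≈ 0.9116.

0.9116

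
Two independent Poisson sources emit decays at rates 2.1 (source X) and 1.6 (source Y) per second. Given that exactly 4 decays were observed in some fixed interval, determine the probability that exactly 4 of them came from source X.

0.1038

Given the total, each event is independently from source X with probability p = λ_X/(λ_X+λ_Y) = 2.1/3.7 ≈ 0.5676.
So K ~ Binomial(4, 2.1/3.7): P(K = 4) = C(4,4) · (2.1/3.7)^4 · (1.6/3.7)^0 ≈ 0.1038.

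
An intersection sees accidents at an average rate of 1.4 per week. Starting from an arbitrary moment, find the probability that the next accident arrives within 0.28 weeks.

Inter-arrival times are exponential with rate λ = 1.4 per week.
P(T ≤ 0.28) = 1 − e^(−λt) = 1 − e^(−1.4 × 0.28) = 1 − e^(−0.392) ≈ 0.3243.

0.3243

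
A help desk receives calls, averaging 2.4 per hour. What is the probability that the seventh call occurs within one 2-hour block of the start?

Over the interval, μ = 2.4 × 2 = 4.8 (a 2-hour block = 2 hours).
The seventh arrival falls in the interval iff at least 7 events occur there: P(S_7 ≤ t) = P(N ≥ 7) = 1 − P(N ≤ 6) ≈ 0.2092.

0.2092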